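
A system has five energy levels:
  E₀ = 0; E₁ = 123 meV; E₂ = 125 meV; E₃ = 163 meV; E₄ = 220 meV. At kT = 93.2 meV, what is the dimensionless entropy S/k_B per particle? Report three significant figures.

1.27

Eᵢ/kT = 0, 1.3197, 1.3412, 1.7489, 2.3605.
Z = Σ e^(−Eᵢ/kT) = e^(−0) + e^(−1.3197) + e^(−1.3412) + e^(−1.7489) + e^(−2.3605) = 1.0000 + 0.26722 + 0.26153 + 0.17397 + 0.094373 = 1.7971.
⟨E⟩ = Σ EᵢPᵢ = 63.813 meV.
S/k_B = ln Z + ⟨E⟩/kT = ln(1.7971) + 63.813/93.2 = 0.58617 + 0.68469 = 1.27.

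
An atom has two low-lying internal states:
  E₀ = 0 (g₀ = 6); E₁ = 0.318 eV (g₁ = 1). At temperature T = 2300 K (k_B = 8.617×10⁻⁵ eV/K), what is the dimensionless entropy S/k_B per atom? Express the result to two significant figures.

1.9

k_BT = 8.617×10⁻⁵ × 2300 K = 0.1982 eV.
Eᵢ/kT = 0, 1.604.
Z = Σ gᵢe^(−Eᵢ/kT) = 6·e^(−0) + 1·e^(−1.604) = 6.000 + 0.2011 = 6.201.
⟨E⟩ = Σ EᵢPᵢ = 0.01031 eV.
S/k_B = ln Z + ⟨E⟩/kT = ln(6.201) + 0.01031/0.1982 = 1.825 + 0.05202 = 1.9.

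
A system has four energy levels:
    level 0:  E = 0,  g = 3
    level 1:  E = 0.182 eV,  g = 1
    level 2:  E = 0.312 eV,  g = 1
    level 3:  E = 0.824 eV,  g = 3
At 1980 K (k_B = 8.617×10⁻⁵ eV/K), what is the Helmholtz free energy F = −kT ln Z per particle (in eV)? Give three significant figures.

-0.215 eV

k_BT = 8.617×10⁻⁵ × 1980 K = 0.17062 eV.
Eᵢ/kT = 0, 1.0667, 1.8286, 4.8294.
Z = Σ gᵢe^(−Eᵢ/kT) = 3·e^(−0) + 1·e^(−1.0667) + 1·e^(−1.8286) + 3·e^(−4.8294) = 3.0000 + 0.34414 + 0.16064 + 0.023974 = 3.5288.
F = −kT ln Z = −0.17062 × ln(3.5288) = −0.17062 × 1.2610 = -0.215 eV.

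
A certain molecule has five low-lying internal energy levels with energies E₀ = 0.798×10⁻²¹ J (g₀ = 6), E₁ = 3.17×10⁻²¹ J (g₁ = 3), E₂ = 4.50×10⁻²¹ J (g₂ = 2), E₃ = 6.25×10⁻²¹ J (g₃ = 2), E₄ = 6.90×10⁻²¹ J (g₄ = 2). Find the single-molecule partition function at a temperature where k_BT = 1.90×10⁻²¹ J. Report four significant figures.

Z = 4.823

Eᵢ/kT = 0.420000, 1.66842, 2.36842, 3.28947, 3.63158.
Z = Σ gᵢe^(−Eᵢ/kT) = 6·e^(−0.420000) + 3·e^(−1.66842) + 2·e^(−2.36842) + 2·e^(−3.28947) + 2·e^(−3.63158) = 3.94228 + 0.565634 + 0.187257 + 0.0745472 + 0.0529486 = 4.82267.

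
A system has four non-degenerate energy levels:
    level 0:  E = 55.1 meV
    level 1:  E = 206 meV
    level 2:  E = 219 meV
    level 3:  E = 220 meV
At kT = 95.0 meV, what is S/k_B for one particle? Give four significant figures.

1.045

Eᵢ/kT = 0.580000, 2.16842, 2.30526, 2.31579.
Z = Σ e^(−Eᵢ/kT) = e^(−0.580000) + e^(−2.16842) + e^(−2.30526) + e^(−2.31579) = 0.559898 + 0.114358 + 0.0997329 + 0.0986882 = 0.872677.
⟨E⟩ = Σ EᵢPᵢ = 112.253 meV.
S/k_B = ln Z + ⟨E⟩/kT = ln(0.872677) + 112.253/95.0 = -0.136190 + 1.18161 = 1.045.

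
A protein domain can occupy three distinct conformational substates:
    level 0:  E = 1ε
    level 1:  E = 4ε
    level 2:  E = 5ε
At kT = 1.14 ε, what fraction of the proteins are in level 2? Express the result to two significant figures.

0.027

Eᵢ/kT = 0.8772, 3.509, 4.386.
Z = Σ e^(−Eᵢ/kT) = e^(−0.8772) + e^(−3.509) + e^(−4.386) = 0.4159 + 0.02993 + 0.01245 = 0.4583.
P₂ = e^(−E₂/kT) / Z = 0.01245/0.4583 = 0.027.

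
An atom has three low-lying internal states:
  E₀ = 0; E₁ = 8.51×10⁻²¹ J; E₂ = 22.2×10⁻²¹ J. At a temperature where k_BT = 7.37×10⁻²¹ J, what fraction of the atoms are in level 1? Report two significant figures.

Eᵢ/kT = 0, 1.155, 3.012.
Z = Σ e^(−Eᵢ/kT) = e^(−0) + e^(−1.155) + e^(−3.012) = 1.000 + 0.3151 + 0.04919 = 1.364.
P₁ = e^(−E₁/kT) / Z = 0.3151/1.364 = 0.23.

0.23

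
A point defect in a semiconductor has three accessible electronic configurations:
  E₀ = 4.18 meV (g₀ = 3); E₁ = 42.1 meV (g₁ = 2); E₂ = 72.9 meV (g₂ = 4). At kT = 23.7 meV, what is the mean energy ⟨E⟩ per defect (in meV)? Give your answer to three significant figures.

Eᵢ/kT = 0.17637, 1.7764, 3.0759.
Z = Σ gᵢe^(−Eᵢ/kT) = 3·e^(−0.17637) + 2·e^(−1.7764) + 4·e^(−3.0759) = 2.5149 + 0.33849 + 0.18459 = 3.0380.
⟨E⟩ = Σ Eᵢ gᵢe^(−Eᵢ/kT) / Z = (4.18·2.5149 + 42.1·0.33849 + 72.9·0.18459) / 3.0380 = 12.6 meV.

12.6 meV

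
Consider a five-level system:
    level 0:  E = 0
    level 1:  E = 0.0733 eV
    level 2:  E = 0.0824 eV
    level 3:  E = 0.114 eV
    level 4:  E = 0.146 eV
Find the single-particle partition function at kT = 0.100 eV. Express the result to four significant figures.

Z = 2.471

Eᵢ/kT = 0, 0.733000, 0.824000, 1.14000, 1.46000.
Z = Σ e^(−Eᵢ/kT) = e^(−0) + e^(−0.733000) + e^(−0.824000) + e^(−1.14000) + e^(−1.46000) = 1.00000 + 0.480465 + 0.438673 + 0.319819 + 0.232236 = 2.47119.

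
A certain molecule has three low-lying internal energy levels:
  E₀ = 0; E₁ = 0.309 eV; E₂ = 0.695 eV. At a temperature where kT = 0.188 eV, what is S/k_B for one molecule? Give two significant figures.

Eᵢ/kT = 0, 1.644, 3.697.
Z = Σ e^(−Eᵢ/kT) = e^(−0) + e^(−1.644) + e^(−3.697) = 1.000 + 0.1932 + 0.02480 = 1.218.
⟨E⟩ = Σ EᵢPᵢ = 0.06316 eV.
S/k_B = ln Z + ⟨E⟩/kT = ln(1.218) + 0.06316/0.188 = 0.1972 + 0.3360 = 0.53.

0.53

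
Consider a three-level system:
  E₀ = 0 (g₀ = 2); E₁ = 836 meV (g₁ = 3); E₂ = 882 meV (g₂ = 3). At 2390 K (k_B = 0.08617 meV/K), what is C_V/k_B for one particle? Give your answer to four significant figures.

k_BT = 0.08617 × 2390 K = 205.946 meV.
Eᵢ/kT = 0, 4.05932, 4.28268.
Z = Σ gᵢe^(−Eᵢ/kT) = 2·e^(−0) + 3·e^(−4.05932) + 3·e^(−4.28268) = 2.00000 + 0.0517823 + 0.0414168 = 2.09320.
⟨E⟩ = 38.1328 meV, ⟨E²⟩ = 32681.8 meV².
C_V/k_B = (⟨E²⟩ − ⟨E⟩²)/(kT)² = (32681.8 − 1454.11)/42413.8 = 0.7363.

0.7363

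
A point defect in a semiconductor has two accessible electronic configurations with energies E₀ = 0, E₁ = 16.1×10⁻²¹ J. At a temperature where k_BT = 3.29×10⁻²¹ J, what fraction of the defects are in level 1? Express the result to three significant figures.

0.00744

Eᵢ/kT = 0, 4.8936.
Z = Σ e^(−Eᵢ/kT) = e^(−0) + e^(−4.8936) = 1.0000 + 0.0074944 = 1.0075.
P₁ = e^(−E₁/kT) / Z = 0.0074944/1.0075 = 0.00744.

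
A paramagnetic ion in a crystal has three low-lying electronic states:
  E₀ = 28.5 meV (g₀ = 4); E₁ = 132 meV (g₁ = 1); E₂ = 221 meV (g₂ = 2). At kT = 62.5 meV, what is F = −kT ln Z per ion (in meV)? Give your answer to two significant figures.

Eᵢ/kT = 0.4560, 2.112, 3.536.
Z = Σ gᵢe^(−Eᵢ/kT) = 4·e^(−0.4560) + 1·e^(−2.112) + 2·e^(−3.536) = 2.535 + 0.1210 + 0.05826 = 2.714.
F = −kT ln Z = −62.5 × ln(2.714) = −62.5 × 0.9984 = -62 meV.

-62 meV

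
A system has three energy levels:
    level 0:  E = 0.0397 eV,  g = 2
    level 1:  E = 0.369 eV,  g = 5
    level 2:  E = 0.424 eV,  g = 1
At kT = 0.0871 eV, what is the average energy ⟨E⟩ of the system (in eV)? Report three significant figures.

0.0596 eV

Eᵢ/kT = 0.45580, 4.2365, 4.8680.
Z = Σ gᵢe^(−Eᵢ/kT) = 2·e^(−0.45580) + 5·e^(−4.2365) + 1·e^(−4.8680) = 1.2679 + 0.072291 + 0.0076887 = 1.3479.
⟨E⟩ = Σ Eᵢ gᵢe^(−Eᵢ/kT) / Z = (0.0397·1.2679 + 0.369·0.072291 + 0.424·0.0076887) / 1.3479 = 0.0596 eV.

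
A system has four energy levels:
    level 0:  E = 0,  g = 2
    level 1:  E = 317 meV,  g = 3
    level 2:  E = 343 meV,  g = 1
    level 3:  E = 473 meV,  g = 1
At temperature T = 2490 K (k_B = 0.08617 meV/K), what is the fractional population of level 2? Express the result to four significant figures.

k_BT = 0.08617 × 2490 K = 214.563 meV.
Eᵢ/kT = 0, 1.47742, 1.59860, 2.20448.
Z = Σ gᵢe^(−Eᵢ/kT) = 2·e^(−0) + 3·e^(−1.47742) + 1·e^(−1.59860) + 1·e^(−2.20448) = 2.00000 + 0.684677 + 0.202179 + 0.110308 = 2.99716.
P₂ = g₂ e^(−E₂/kT) / Z = 0.202179/2.99716 = 0.06746.

0.06746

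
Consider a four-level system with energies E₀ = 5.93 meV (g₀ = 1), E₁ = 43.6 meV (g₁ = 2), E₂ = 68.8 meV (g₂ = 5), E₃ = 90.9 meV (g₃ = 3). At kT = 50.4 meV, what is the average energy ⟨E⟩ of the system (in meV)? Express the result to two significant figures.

Eᵢ/kT = 0.1177, 0.8651, 1.365, 1.804.
Z = Σ gᵢe^(−Eᵢ/kT) = 1·e^(−0.1177) + 2·e^(−0.8651) + 5·e^(−1.365) + 3·e^(−1.804) = 0.8890 + 0.8420 + 1.277 + 0.4939 = 3.502.
⟨E⟩ = Σ Eᵢ gᵢe^(−Eᵢ/kT) / Z = (5.93·0.8890 + 43.6·0.8420 + 68.8·1.277 + 90.9·0.4939) / 3.502 = 50 meV.

50 meV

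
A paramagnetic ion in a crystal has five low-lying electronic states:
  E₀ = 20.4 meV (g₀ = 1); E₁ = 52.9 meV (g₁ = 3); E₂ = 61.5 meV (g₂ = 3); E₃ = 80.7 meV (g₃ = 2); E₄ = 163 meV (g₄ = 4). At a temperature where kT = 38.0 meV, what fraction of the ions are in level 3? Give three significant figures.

Eᵢ/kT = 0.53684, 1.3921, 1.6184, 2.1237, 4.2895.
Z = Σ gᵢe^(−Eᵢ/kT) = 1·e^(−0.53684) + 3·e^(−1.3921) + 3·e^(−1.6184) + 2·e^(−2.1237) + 4·e^(−4.2895) = 0.58459 + 0.74566 + 0.59465 + 0.23918 + 0.054847 = 2.2189.
P₃ = g₃ e^(−E₃/kT) / Z = 0.23918/2.2189 = 0.108.

0.108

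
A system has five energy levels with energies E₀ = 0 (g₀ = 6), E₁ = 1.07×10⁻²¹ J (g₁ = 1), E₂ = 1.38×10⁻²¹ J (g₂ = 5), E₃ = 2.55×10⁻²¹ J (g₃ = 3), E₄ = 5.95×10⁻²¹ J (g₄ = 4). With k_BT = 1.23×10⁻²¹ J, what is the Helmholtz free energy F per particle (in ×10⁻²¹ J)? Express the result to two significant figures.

-2.6 ×10⁻²¹ J

Eᵢ/kT = 0, 0.8699, 1.122, 2.073, 4.837.
Z = Σ gᵢe^(−Eᵢ/kT) = 6·e^(−0) + 1·e^(−0.8699) + 5·e^(−1.122) + 3·e^(−2.073) + 4·e^(−4.837) = 6.000 + 0.4190 + 1.628 + 0.3774 + 0.03172 = 8.456.
F = −kT ln Z = −1.23 × ln(8.456) = −1.23 × 2.135 = -2.6 ×10⁻²¹ J.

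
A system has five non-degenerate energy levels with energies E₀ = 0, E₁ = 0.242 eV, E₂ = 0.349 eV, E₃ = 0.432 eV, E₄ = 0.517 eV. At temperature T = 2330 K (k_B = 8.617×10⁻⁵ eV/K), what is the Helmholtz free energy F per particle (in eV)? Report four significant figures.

-0.1027 eV

k_BT = 8.617×10⁻⁵ × 2330 K = 0.200776 eV.
Eᵢ/kT = 0, 1.20532, 1.73826, 2.15165, 2.57501.
Z = Σ e^(−Eᵢ/kT) = e^(−0) + e^(−1.20532) + e^(−1.73826) + e^(−2.15165) + e^(−2.57501) = 1.00000 + 0.299596 + 0.175826 + 0.116292 + 0.0761531 = 1.66787.
F = −kT ln Z = −0.200776 × ln(1.66787) = −0.200776 × 0.511547 = -0.1027 eV.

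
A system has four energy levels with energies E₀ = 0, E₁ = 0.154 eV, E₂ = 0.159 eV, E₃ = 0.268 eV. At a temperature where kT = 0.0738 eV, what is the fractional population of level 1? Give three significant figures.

0.0980

Eᵢ/kT = 0, 2.0867, 2.1545, 3.6314.
Z = Σ e^(−Eᵢ/kT) = e^(−0) + e^(−2.0867) + e^(−2.1545) + e^(−3.6314) = 1.0000 + 0.12410 + 0.11596 + 0.026479 = 1.2665.
P₁ = e^(−E₁/kT) / Z = 0.12410/1.2665 = 0.0980.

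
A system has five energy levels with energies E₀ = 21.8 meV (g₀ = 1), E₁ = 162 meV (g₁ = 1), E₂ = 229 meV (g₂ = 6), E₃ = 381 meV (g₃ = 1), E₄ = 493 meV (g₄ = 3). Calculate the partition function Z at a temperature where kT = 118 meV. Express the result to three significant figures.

Z = 2.03

Eᵢ/kT = 0.18475, 1.3729, 1.9407, 3.2288, 4.1780.
Z = Σ gᵢe^(−Eᵢ/kT) = 1·e^(−0.18475) + 1·e^(−1.3729) + 6·e^(−1.9407) + 1·e^(−3.2288) + 3·e^(−4.1780) = 0.83131 + 0.25337 + 0.86162 + 0.039605 + 0.045987 = 2.0319.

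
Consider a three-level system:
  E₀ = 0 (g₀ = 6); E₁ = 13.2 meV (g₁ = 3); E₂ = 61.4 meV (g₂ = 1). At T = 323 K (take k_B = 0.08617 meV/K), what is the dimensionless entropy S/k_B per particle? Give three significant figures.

2.22

k_BT = 0.08617 × 323 K = 27.833 meV.
Eᵢ/kT = 0, 0.47426, 2.2060.
Z = Σ gᵢe^(−Eᵢ/kT) = 6·e^(−0) + 3·e^(−0.47426) + 1·e^(−2.2060) = 6.0000 + 1.8670 + 0.11014 = 7.9771.
⟨E⟩ = Σ EᵢPᵢ = 3.9371 meV.
S/k_B = ln Z + ⟨E⟩/kT = ln(7.9771) + 3.9371/27.833 = 2.0766 + 0.14145 = 2.22.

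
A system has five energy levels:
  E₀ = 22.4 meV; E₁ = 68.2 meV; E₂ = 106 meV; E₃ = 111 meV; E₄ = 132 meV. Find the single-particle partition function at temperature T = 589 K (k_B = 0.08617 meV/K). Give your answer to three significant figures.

k_BT = 0.08617 × 589 K = 50.754 meV.
Eᵢ/kT = 0.44134, 1.3437, 2.0885, 2.1870, 2.6008.
Z = Σ e^(−Eᵢ/kT) = e^(−0.44134) + e^(−1.3437) + e^(−2.0885) + e^(−2.1870) + e^(−2.6008) = 0.64317 + 0.26088 + 0.12387 + 0.11225 + 0.074214 = 1.2144.

Z = 1.21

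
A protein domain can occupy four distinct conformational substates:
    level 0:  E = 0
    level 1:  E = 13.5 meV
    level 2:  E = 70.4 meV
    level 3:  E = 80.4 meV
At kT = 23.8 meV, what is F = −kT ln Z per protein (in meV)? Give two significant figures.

Eᵢ/kT = 0, 0.5672, 2.958, 3.378.
Z = Σ e^(−Eᵢ/kT) = e^(−0) + e^(−0.5672) + e^(−2.958) + e^(−3.378) = 1.000 + 0.5671 + 0.05192 + 0.03412 = 1.653.
F = −kT ln Z = −23.8 × ln(1.653) = −23.8 × 0.5026 = -12 meV.

-12 meV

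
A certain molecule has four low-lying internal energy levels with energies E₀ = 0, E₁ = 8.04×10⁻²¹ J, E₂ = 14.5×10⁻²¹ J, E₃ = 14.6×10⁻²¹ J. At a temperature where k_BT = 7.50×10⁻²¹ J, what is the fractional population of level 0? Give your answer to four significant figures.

Eᵢ/kT = 0, 1.07200, 1.93333, 1.94667.
Z = Σ e^(−Eᵢ/kT) = e^(−0) + e^(−1.07200) + e^(−1.93333) + e^(−1.94667) = 1.00000 + 0.342323 + 0.144666 + 0.142749 = 1.62974.
P₀ = e^(−E₀/kT) / Z = 1.00000/1.62974 = 0.6136.

0.6136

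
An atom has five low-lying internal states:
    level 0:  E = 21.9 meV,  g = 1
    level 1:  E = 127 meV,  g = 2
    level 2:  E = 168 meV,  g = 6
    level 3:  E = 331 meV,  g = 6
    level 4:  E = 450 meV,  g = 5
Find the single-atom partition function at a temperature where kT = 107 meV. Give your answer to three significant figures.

Eᵢ/kT = 0.20467, 1.1869, 1.5701, 3.0935, 4.2056.
Z = Σ gᵢe^(−Eᵢ/kT) = 1·e^(−0.20467) + 2·e^(−1.1869) + 6·e^(−1.5701) + 6·e^(−3.0935) + 5·e^(−4.2056) = 0.81492 + 0.61033 + 1.2481 + 0.27206 + 0.074559 = 3.0200.

Z = 3.02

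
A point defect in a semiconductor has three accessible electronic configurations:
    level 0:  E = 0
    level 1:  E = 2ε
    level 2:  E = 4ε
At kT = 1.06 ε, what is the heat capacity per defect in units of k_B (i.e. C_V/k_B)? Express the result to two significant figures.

Eᵢ/kT = 0, 1.887, 3.774.
Z = Σ e^(−Eᵢ/kT) = e^(−0) + e^(−1.887) + e^(−3.774) = 1.000 + 0.1515 + 0.02296 = 1.174.
⟨E⟩ = 0.3363 ε, ⟨E²⟩ = 0.8291 ε².
C_V/k_B = (⟨E²⟩ − ⟨E⟩²)/(kT)² = (0.8291 − 0.1131)/1.124 = 0.64.

0.64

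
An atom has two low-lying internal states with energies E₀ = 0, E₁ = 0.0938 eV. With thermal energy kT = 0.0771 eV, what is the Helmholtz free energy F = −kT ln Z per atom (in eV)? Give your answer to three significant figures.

Eᵢ/kT = 0, 1.2166.
Z = Σ e^(−Eᵢ/kT) = e^(−0) + e^(−1.2166) = 1.0000 + 0.29624 = 1.2962.
F = −kT ln Z = −0.0771 × ln(1.2962) = −0.0771 × 0.25944 = -0.0200 eV.

-0.0200 eV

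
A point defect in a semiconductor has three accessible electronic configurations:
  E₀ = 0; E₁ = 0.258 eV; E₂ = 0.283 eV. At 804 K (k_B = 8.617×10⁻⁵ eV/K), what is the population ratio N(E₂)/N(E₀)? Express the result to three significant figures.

k_BT = 8.617×10⁻⁵ × 804 K = 0.069281 eV.
n₂/n₀ = exp[−(E₂−E₀)/kT] = exp(−(0.283 eV)/(0.069281 eV)) = exp(-4.0848) = 0.0168.

0.0168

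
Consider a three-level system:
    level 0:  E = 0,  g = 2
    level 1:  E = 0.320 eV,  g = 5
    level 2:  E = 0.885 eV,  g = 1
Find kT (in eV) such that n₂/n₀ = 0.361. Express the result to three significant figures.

2.72 eV

n₂/n₀ = (g₂/g₀) exp[−(E₂−E₀)/kT] = 0.361.
⇒ (E₂−E₀)/kT = ln((1/2)/0.361) = ln(1.3850) = 0.32570.
kT = 0.885 eV / 0.32570 = 2.72 eV.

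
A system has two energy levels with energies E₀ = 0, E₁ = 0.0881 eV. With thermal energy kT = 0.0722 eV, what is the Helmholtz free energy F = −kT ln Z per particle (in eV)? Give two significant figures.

-0.019 eV

Eᵢ/kT = 0, 1.220.
Z = Σ e^(−Eᵢ/kT) = e^(−0) + e^(−1.220) = 1.000 + 0.2952 = 1.295.
F = −kT ln Z = −0.0722 × ln(1.295) = −0.0722 × 0.2585 = -0.019 eV.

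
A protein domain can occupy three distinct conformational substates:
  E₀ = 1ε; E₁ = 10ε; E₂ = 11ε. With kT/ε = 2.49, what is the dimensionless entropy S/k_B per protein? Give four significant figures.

Eᵢ/kT = 0.401606, 4.01606, 4.41767.
Z = Σ e^(−Eᵢ/kT) = e^(−0.401606) + e^(−4.01606) + e^(−4.41767) = 0.669244 + 0.0180238 + 0.0120623 = 0.699330.
⟨E⟩ = Σ EᵢPᵢ = 1.40444 ε.
S/k_B = ln Z + ⟨E⟩/kT = ln(0.699330) + 1.40444/2.49 = -0.357633 + 0.564032 = 0.2064.

0.2064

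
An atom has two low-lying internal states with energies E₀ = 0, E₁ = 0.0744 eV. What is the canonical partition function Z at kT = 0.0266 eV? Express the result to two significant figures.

Z = 1.1

Eᵢ/kT = 0, 2.797.
Z = Σ e^(−Eᵢ/kT) = e^(−0) + e^(−2.797) = 1.000 + 0.06099 = 1.061.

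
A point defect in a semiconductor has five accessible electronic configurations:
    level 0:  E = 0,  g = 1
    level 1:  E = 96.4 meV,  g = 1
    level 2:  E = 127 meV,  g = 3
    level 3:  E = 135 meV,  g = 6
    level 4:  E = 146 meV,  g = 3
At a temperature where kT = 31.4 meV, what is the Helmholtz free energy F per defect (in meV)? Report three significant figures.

Eᵢ/kT = 0, 3.0701, 4.0446, 4.2994, 4.6497.
Z = Σ gᵢe^(−Eᵢ/kT) = 1·e^(−0) + 1·e^(−3.0701) + 3·e^(−4.0446) + 6·e^(−4.2994) + 3·e^(−4.6497) = 1.0000 + 0.046417 + 0.052550 + 0.081460 + 0.028693 = 1.2091.
F = −kT ln Z = −31.4 × ln(1.2091) = −31.4 × 0.18988 = -5.96 meV.

-5.96 meV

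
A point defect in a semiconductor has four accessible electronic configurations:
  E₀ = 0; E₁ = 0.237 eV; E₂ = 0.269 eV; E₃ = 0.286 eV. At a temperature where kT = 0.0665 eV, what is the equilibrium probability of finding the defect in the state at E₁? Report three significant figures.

Eᵢ/kT = 0, 3.5639, 4.0451, 4.3008.
Z = Σ e^(−Eᵢ/kT) = e^(−0) + e^(−3.5639) + e^(−4.0451) + e^(−4.3008) = 1.0000 + 0.028328 + 0.017508 + 0.013558 = 1.0594.
P₁ = e^(−E₁/kT) / Z = 0.028328/1.0594 = 0.0267.

0.0267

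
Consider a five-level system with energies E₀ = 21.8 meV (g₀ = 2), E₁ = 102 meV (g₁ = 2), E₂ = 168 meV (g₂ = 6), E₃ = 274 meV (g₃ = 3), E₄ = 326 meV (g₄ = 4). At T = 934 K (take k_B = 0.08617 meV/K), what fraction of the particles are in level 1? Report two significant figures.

0.19

k_BT = 0.08617 × 934 K = 80.48 meV.
Eᵢ/kT = 0.2709, 1.267, 2.087, 3.405, 4.051.
Z = Σ gᵢe^(−Eᵢ/kT) = 2·e^(−0.2709) + 2·e^(−1.267) + 6·e^(−2.087) + 3·e^(−3.405) + 4·e^(−4.051) = 1.525 + 0.5634 + 0.7444 + 0.09962 + 0.06962 = 3.002.
P₁ = g₁ e^(−E₁/kT) / Z = 0.5634/3.002 = 0.19.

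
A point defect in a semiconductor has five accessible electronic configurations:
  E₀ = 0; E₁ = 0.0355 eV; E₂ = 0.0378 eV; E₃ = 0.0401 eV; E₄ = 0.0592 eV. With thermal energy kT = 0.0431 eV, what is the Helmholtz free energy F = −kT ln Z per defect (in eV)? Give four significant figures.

-0.03953 eV

Eᵢ/kT = 0, 0.823666, 0.877030, 0.930394, 1.37355.
Z = Σ e^(−Eᵢ/kT) = e^(−0) + e^(−0.823666) + e^(−0.877030) + e^(−0.930394) + e^(−1.37355) = 1.00000 + 0.438820 + 0.416017 + 0.394398 + 0.253206 = 2.50244.
F = −kT ln Z = −0.0431 × ln(2.50244) = −0.0431 × 0.917266 = -0.03953 eV.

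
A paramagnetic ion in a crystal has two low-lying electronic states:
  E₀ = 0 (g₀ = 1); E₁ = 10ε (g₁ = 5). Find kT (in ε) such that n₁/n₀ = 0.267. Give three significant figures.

3.41 ε

n₁/n₀ = (g₁/g₀) exp[−(E₁−E₀)/kT] = 0.267.
⇒ (E₁−E₀)/kT = ln((5/1)/0.267) = ln(18.727) = 2.9300.
kT = 10ε / 2.9300 = 3.41 ε.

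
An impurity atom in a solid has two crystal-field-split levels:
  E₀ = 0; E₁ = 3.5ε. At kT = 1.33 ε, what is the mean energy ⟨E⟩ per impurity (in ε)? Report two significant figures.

0.23 ε

Eᵢ/kT = 0, 2.632.
Z = Σ e^(−Eᵢ/kT) = e^(−0) + e^(−2.632) = 1.000 + 0.07193 = 1.072.
⟨E⟩ = Σ Eᵢ e^(−Eᵢ/kT) / Z = (0·1.000 + 3.5·0.07193) / 1.072 = 0.23 ε.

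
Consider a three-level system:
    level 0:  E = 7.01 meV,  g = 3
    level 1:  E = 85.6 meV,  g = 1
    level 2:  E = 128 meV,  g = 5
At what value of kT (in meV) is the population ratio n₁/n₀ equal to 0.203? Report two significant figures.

160 meV

n₁/n₀ = (g₁/g₀) exp[−(E₁−E₀)/kT] = 0.203.
⇒ (E₁−E₀)/kT = ln((1/3)/0.203) = ln(1.642) = 0.4959.
kT = 78.59 meV / 0.4959 = 160 meV.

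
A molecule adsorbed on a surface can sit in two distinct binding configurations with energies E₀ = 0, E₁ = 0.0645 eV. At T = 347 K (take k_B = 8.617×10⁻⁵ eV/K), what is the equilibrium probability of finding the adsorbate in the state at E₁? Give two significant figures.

k_BT = 8.617×10⁻⁵ × 347 K = 0.02990 eV.
Eᵢ/kT = 0, 2.157.
Z = Σ e^(−Eᵢ/kT) = e^(−0) + e^(−2.157) = 1.000 + 0.1157 = 1.116.
P₁ = e^(−E₁/kT) / Z = 0.1157/1.116 = 0.10.

0.10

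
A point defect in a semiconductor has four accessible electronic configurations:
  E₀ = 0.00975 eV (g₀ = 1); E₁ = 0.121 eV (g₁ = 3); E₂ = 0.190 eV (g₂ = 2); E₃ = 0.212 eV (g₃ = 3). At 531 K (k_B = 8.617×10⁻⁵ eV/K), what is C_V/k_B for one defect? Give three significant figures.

k_BT = 8.617×10⁻⁵ × 531 K = 0.045756 eV.
Eᵢ/kT = 0.21309, 2.6445, 4.1525, 4.6333.
Z = Σ gᵢe^(−Eᵢ/kT) = 1·e^(−0.21309) + 3·e^(−2.6445) + 2·e^(−4.1525) + 3·e^(−4.6333) = 0.80808 + 0.21312 + 0.031450 + 0.029168 = 1.0818.
⟨E⟩ = 0.042360 eV, ⟨E²⟩ = 0.0052167 eV².
C_V/k_B = (⟨E²⟩ − ⟨E⟩²)/(kT)² = (0.0052167 − 0.0017944)/0.0020936 = 1.63.

1.63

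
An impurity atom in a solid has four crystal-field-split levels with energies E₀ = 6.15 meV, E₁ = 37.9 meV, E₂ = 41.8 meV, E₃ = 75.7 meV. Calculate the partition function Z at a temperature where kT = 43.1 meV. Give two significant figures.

Eᵢ/kT = 0.1427, 0.8794, 0.9698, 1.756.
Z = Σ e^(−Eᵢ/kT) = e^(−0.1427) + e^(−0.8794) + e^(−0.9698) + e^(−1.756) = 0.8670 + 0.4150 + 0.3792 + 0.1727 = 1.834.

Z = 1.8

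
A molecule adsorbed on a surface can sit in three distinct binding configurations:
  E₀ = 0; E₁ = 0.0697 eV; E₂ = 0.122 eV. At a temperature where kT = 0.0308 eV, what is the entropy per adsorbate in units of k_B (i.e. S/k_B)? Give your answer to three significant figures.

0.393

Eᵢ/kT = 0, 2.2630, 3.9610.
Z = Σ e^(−Eᵢ/kT) = e^(−0) + e^(−2.2630) + e^(−3.9610) = 1.0000 + 0.10404 + 0.019044 = 1.1231.
⟨E⟩ = Σ EᵢPᵢ = 0.0085255 eV.
S/k_B = ln Z + ⟨E⟩/kT = ln(1.1231) + 0.0085255/0.0308 = 0.11609 + 0.27680 = 0.393.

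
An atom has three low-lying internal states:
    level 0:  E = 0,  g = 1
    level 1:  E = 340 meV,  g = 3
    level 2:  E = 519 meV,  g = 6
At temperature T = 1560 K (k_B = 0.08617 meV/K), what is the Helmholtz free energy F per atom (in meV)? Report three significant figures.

-41.9 meV

k_BT = 0.08617 × 1560 K = 134.43 meV.
Eᵢ/kT = 0, 2.5292, 3.8607.
Z = Σ gᵢe^(−Eᵢ/kT) = 1·e^(−0) + 3·e^(−2.5292) + 6·e^(−3.8607) = 1.0000 + 0.23917 + 0.12632 = 1.3655.
F = −kT ln Z = −134.43 × ln(1.3655) = −134.43 × 0.31152 = -41.9 meV.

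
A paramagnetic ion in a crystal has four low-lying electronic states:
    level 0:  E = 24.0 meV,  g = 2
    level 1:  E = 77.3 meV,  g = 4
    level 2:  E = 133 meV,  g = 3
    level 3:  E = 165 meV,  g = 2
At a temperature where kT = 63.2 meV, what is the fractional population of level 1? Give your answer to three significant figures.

Eᵢ/kT = 0.37975, 1.2231, 2.1044, 2.6108.
Z = Σ gᵢe^(−Eᵢ/kT) = 2·e^(−0.37975) + 4·e^(−1.2231) + 3·e^(−2.1044) + 2·e^(−2.6108) = 1.3681 + 1.1773 + 0.36576 + 0.14695 = 3.0581.
P₁ = g₁ e^(−E₁/kT) / Z = 1.1773/3.0581 = 0.385.

0.385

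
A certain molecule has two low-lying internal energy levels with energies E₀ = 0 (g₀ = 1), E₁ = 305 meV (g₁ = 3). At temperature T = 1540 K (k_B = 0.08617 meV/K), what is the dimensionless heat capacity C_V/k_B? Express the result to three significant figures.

0.940

k_BT = 0.08617 × 1540 K = 132.70 meV.
Eᵢ/kT = 0, 2.2984.
Z = Σ gᵢe^(−Eᵢ/kT) = 1·e^(−0) + 3·e^(−2.2984) = 1.0000 + 0.30126 = 1.3013.
⟨E⟩ = 70.610 meV, ⟨E²⟩ = 21536 meV².
C_V/k_B = (⟨E²⟩ − ⟨E⟩²)/(kT)² = (21536 − 4985.8)/17609 = 0.940.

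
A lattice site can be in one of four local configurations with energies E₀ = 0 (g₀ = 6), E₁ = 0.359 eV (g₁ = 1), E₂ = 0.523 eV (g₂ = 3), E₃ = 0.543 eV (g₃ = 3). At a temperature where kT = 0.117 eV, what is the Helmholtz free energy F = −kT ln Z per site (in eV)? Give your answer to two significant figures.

Eᵢ/kT = 0, 3.068, 4.470, 4.641.
Z = Σ gᵢe^(−Eᵢ/kT) = 6·e^(−0) + 1·e^(−3.068) + 3·e^(−4.470) + 3·e^(−4.641) = 6.000 + 0.04651 + 0.03434 + 0.02894 = 6.110.
F = −kT ln Z = −0.117 × ln(6.110) = −0.117 × 1.810 = -0.21 eV.

-0.21 eV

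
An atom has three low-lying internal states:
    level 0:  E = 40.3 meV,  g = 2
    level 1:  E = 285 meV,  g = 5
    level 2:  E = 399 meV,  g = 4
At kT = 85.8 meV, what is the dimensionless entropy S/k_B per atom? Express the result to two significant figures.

Eᵢ/kT = 0.4697, 3.322, 4.650.
Z = Σ gᵢe^(−Eᵢ/kT) = 2·e^(−0.4697) + 5·e^(−3.322) + 4·e^(−4.650) = 1.250 + 0.1804 + 0.03825 = 1.469.
⟨E⟩ = Σ EᵢPᵢ = 79.68 meV.
S/k_B = ln Z + ⟨E⟩/kT = ln(1.469) + 79.68/85.8 = 0.3846 + 0.9287 = 1.3.

1.3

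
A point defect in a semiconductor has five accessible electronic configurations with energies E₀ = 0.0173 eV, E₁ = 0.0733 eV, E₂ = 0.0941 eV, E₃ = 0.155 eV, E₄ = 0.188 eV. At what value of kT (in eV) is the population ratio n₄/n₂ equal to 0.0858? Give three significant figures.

0.0382 eV

n₄/n₂ = exp[−(E₄−E₂)/kT] = 0.0858.
⇒ (E₄−E₂)/kT = ln(1/0.0858) = ln(11.655) = 2.4557.
kT = 0.0939 eV / 2.4557 = 0.0382 eV.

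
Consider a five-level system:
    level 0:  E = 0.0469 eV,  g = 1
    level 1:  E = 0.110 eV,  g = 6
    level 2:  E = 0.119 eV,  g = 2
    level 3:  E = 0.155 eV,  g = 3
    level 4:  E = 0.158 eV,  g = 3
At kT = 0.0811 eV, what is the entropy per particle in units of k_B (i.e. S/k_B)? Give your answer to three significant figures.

Eᵢ/kT = 0.57830, 1.3564, 1.4673, 1.9112, 1.9482.
Z = Σ gᵢe^(−Eᵢ/kT) = 1·e^(−0.57830) + 6·e^(−1.3564) + 2·e^(−1.4673) + 3·e^(−1.9112) + 3·e^(−1.9482) = 0.56085 + 1.5455 + 0.46109 + 0.44371 + 0.42759 = 3.4387.
⟨E⟩ = Σ EᵢPᵢ = 0.11269 eV.
S/k_B = ln Z + ⟨E⟩/kT = ln(3.4387) + 0.11269/0.0811 = 1.2351 + 1.3895 = 2.62.

2.62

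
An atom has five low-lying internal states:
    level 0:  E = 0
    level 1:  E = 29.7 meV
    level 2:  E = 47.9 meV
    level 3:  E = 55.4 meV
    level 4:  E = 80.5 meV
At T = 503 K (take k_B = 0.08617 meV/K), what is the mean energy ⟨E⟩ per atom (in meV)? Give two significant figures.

26 meV

k_BT = 0.08617 × 503 K = 43.34 meV.
Eᵢ/kT = 0, 0.6853, 1.105, 1.278, 1.857.
Z = Σ e^(−Eᵢ/kT) = e^(−0) + e^(−0.6853) + e^(−1.105) + e^(−1.278) + e^(−1.857) = 1.000 + 0.5039 + 0.3312 + 0.2786 + 0.1561 = 2.270.
⟨E⟩ = Σ Eᵢ e^(−Eᵢ/kT) / Z = (0·1.000 + 29.7·0.5039 + 47.9·0.3312 + 55.4·0.2786 + 80.5·0.1561) / 2.270 = 26 meV.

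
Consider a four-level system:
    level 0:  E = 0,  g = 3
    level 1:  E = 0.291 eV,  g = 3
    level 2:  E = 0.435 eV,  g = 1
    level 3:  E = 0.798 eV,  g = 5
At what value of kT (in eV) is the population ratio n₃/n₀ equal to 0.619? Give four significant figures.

n₃/n₀ = (g₃/g₀) exp[−(E₃−E₀)/kT] = 0.619.
⇒ (E₃−E₀)/kT = ln((5/3)/0.619) = ln(2.69251) = 0.990474.
kT = 0.798 eV / 0.990474 = 0.8057 eV.

0.8057 eV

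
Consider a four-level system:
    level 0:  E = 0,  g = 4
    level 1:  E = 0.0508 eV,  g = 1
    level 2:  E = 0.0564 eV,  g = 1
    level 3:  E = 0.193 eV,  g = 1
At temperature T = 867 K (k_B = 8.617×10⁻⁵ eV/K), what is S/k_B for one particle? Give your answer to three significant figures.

1.80

k_BT = 8.617×10⁻⁵ × 867 K = 0.074709 eV.
Eᵢ/kT = 0, 0.67997, 0.75493, 2.5834.
Z = Σ gᵢe^(−Eᵢ/kT) = 4·e^(−0) + 1·e^(−0.67997) + 1·e^(−0.75493) + 1·e^(−2.5834) = 4.0000 + 0.50663 + 0.47004 + 0.075517 = 5.0522.
⟨E⟩ = Σ EᵢPᵢ = 0.013226 eV.
S/k_B = ln Z + ⟨E⟩/kT = ln(5.0522) + 0.013226/0.074709 = 1.6198 + 0.17703 = 1.80.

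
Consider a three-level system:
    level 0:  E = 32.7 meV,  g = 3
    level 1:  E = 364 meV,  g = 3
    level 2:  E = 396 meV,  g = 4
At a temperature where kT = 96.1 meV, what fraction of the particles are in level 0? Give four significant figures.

0.9414

Eᵢ/kT = 0.340271, 3.78772, 4.12071.
Z = Σ gᵢe^(−Eᵢ/kT) = 3·e^(−0.340271) + 3·e^(−3.78772) + 4·e^(−4.12071) = 2.13473 + 0.0679415 + 0.0649319 = 2.26760.
P₀ = g₀ e^(−E₀/kT) / Z = 2.13473/2.26760 = 0.9414.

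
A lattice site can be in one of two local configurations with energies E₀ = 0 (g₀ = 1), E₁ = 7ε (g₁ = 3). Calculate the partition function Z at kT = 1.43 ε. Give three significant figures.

Z = 1.02

Eᵢ/kT = 0, 4.8951.
Z = Σ gᵢe^(−Eᵢ/kT) = 1·e^(−0) + 3·e^(−4.8951) = 1.0000 + 0.022449 = 1.0224.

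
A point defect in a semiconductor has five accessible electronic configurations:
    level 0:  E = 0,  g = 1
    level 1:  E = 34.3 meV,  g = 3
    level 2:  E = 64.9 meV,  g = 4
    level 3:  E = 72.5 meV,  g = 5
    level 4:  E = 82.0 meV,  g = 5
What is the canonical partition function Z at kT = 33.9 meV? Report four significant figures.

Z = 3.715

Eᵢ/kT = 0, 1.01180, 1.91445, 2.13864, 2.41888.
Z = Σ gᵢe^(−Eᵢ/kT) = 1·e^(−0) + 3·e^(−1.01180) + 4·e^(−1.91445) + 5·e^(−2.13864) + 5·e^(−2.41888) = 1.00000 + 1.09069 + 0.589692 + 0.589075 + 0.445106 = 3.71456.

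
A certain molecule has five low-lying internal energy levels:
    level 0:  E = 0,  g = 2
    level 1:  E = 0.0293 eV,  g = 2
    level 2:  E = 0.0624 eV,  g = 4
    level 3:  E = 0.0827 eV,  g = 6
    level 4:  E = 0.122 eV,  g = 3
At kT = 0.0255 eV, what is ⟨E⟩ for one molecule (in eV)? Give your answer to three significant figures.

Eᵢ/kT = 0, 1.1490, 2.4471, 3.2431, 4.7843.
Z = Σ gᵢe^(−Eᵢ/kT) = 2·e^(−0) + 2·e^(−1.1490) + 4·e^(−2.4471) + 6·e^(−3.2431) + 3·e^(−4.7843) = 2.0000 + 0.63391 + 0.34618 + 0.23426 + 0.025080 = 3.2394.
⟨E⟩ = Σ Eᵢ gᵢe^(−Eᵢ/kT) / Z = (0·2.0000 + 0.0293·0.63391 + 0.0624·0.34618 + 0.0827·0.23426 + 0.122·0.025080) / 3.2394 = 0.0193 eV.

0.0193 eV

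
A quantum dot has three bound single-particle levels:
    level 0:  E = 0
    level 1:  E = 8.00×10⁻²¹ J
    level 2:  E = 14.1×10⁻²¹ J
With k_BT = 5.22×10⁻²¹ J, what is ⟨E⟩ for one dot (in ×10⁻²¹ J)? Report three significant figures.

2.08 ×10⁻²¹ J

Eᵢ/kT = 0, 1.5326, 2.7011.
Z = Σ e^(−Eᵢ/kT) = e^(−0) + e^(−1.5326) + e^(−2.7011) = 1.0000 + 0.21597 + 0.067132 = 1.2831.
⟨E⟩ = Σ Eᵢ e^(−Eᵢ/kT) / Z = (0·1.0000 + 8.00·0.21597 + 14.1·0.067132) / 1.2831 = 2.08 ×10⁻²¹ J.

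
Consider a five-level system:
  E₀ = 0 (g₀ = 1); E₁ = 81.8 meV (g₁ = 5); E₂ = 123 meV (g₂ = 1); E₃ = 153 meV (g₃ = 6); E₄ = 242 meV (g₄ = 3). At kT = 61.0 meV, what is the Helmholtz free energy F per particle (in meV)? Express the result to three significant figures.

-66.7 meV

Eᵢ/kT = 0, 1.3410, 2.0164, 2.5082, 3.9672.
Z = Σ gᵢe^(−Eᵢ/kT) = 1·e^(−0) + 5·e^(−1.3410) + 1·e^(−2.0164) + 6·e^(−2.5082) + 3·e^(−3.9672) = 1.0000 + 1.3079 + 0.13313 + 0.48849 + 0.056779 = 2.9863.
F = −kT ln Z = −61.0 × ln(2.9863) = −61.0 × 1.0940 = -66.7 meV.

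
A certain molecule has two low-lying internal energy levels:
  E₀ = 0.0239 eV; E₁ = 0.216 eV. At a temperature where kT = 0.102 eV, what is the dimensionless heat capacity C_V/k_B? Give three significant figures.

0.406

Eᵢ/kT = 0.23431, 2.1176.
Z = Σ e^(−Eᵢ/kT) = e^(−0.23431) + e^(−2.1176) = 0.79112 + 0.12032 = 0.91144.
⟨E⟩ = 0.049259 eV, ⟨E²⟩ = 0.0066549 eV².
C_V/k_B = (⟨E²⟩ − ⟨E⟩²)/(kT)² = (0.0066549 − 0.0024264)/0.010404 = 0.406.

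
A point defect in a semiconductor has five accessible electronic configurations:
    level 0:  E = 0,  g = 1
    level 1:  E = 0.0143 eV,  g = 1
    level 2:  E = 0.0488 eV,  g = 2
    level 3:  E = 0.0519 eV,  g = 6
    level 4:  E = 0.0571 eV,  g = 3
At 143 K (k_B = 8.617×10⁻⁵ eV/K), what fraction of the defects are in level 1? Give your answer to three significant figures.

0.213

k_BT = 8.617×10⁻⁵ × 143 K = 0.012322 eV.
Eᵢ/kT = 0, 1.1605, 3.9604, 4.2120, 4.6340.
Z = Σ gᵢe^(−Eᵢ/kT) = 1·e^(−0) + 1·e^(−1.1605) + 2·e^(−3.9604) + 6·e^(−4.2120) + 3·e^(−4.6340) = 1.0000 + 0.31333 + 0.038111 + 0.088900 + 0.029147 = 1.4695.
P₁ = g₁ e^(−E₁/kT) / Z = 0.31333/1.4695 = 0.213.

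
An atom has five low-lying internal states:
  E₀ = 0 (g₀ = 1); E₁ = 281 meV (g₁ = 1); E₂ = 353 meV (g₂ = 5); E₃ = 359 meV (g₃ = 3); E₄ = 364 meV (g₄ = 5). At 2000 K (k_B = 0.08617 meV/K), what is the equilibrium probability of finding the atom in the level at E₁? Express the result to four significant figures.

k_BT = 0.08617 × 2000 K = 172.340 meV.
Eᵢ/kT = 0, 1.63050, 2.04828, 2.08309, 2.11210.
Z = Σ gᵢe^(−Eᵢ/kT) = 1·e^(−0) + 1·e^(−1.63050) + 5·e^(−2.04828) + 3·e^(−2.08309) + 5·e^(−2.11210) = 1.00000 + 0.195832 + 0.644783 + 0.373634 + 0.604918 = 2.81917.
P₁ = g₁ e^(−E₁/kT) / Z = 0.195832/2.81917 = 0.06946.

0.06946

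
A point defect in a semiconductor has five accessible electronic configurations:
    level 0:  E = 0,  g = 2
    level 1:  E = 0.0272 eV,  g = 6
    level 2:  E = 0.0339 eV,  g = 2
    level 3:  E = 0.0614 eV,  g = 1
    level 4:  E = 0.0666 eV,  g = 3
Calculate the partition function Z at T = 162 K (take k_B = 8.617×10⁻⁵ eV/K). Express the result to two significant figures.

Z = 3.1

k_BT = 8.617×10⁻⁵ × 162 K = 0.01396 eV.
Eᵢ/kT = 0, 1.948, 2.428, 4.398, 4.771.
Z = Σ gᵢe^(−Eᵢ/kT) = 2·e^(−0) + 6·e^(−1.948) + 2·e^(−2.428) + 1·e^(−4.398) + 3·e^(−4.771) = 2.000 + 0.8554 + 0.1764 + 0.01230 + 0.02542 = 3.070.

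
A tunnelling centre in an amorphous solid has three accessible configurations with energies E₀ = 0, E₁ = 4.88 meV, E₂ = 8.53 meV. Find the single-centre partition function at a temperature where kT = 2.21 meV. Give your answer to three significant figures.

Z = 1.13

Eᵢ/kT = 0, 2.2081, 3.8597.
Z = Σ e^(−Eᵢ/kT) = e^(−0) + e^(−2.2081) + e^(−3.8597) = 1.0000 + 0.10991 + 0.021074 = 1.1310.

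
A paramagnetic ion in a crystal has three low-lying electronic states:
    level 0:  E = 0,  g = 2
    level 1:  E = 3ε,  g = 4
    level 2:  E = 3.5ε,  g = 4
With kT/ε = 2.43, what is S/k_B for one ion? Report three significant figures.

2.10

Eᵢ/kT = 0, 1.2346, 1.4403.
Z = Σ gᵢe^(−Eᵢ/kT) = 2·e^(−0) + 4·e^(−1.2346) + 4·e^(−1.4403) = 2.0000 + 1.1638 + 0.94743 = 4.1112.
⟨E⟩ = Σ EᵢPᵢ = 1.6558 ε.
S/k_B = ln Z + ⟨E⟩/kT = ln(4.1112) + 1.6558/2.43 = 1.4137 + 0.68140 = 2.10.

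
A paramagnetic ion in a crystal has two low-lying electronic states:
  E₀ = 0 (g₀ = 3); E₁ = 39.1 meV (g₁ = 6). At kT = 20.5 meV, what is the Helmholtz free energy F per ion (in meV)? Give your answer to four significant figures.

-27.85 meV

Eᵢ/kT = 0, 1.90732.
Z = Σ gᵢe^(−Eᵢ/kT) = 3·e^(−0) + 6·e^(−1.90732) = 3.00000 + 0.890867 = 3.89087.
F = −kT ln Z = −20.5 × ln(3.89087) = −20.5 × 1.35863 = -27.85 meV.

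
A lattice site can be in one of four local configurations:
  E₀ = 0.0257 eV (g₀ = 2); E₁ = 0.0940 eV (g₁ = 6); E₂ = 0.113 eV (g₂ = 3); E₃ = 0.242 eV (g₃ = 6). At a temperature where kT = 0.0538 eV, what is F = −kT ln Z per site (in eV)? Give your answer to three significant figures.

-0.0538 eV

Eᵢ/kT = 0.47770, 1.7472, 2.1004, 4.4981.
Z = Σ gᵢe^(−Eᵢ/kT) = 2·e^(−0.47770) + 6·e^(−1.7472) + 3·e^(−2.1004) + 6·e^(−4.4981) = 1.2404 + 1.0456 + 0.36722 + 0.066781 = 2.7200.
F = −kT ln Z = −0.0538 × ln(2.7200) = −0.0538 × 1.0006 = -0.0538 eV.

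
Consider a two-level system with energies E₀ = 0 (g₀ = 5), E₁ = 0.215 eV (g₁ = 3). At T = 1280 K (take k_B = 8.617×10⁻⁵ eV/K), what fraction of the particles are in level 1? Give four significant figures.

k_BT = 8.617×10⁻⁵ × 1280 K = 0.110298 eV.
Eᵢ/kT = 0, 1.94926.
Z = Σ gᵢe^(−Eᵢ/kT) = 5·e^(−0) + 3·e^(−1.94926) = 5.00000 + 0.427138 = 5.42714.
P₁ = g₁ e^(−E₁/kT) / Z = 0.427138/5.42714 = 0.07870.

0.07870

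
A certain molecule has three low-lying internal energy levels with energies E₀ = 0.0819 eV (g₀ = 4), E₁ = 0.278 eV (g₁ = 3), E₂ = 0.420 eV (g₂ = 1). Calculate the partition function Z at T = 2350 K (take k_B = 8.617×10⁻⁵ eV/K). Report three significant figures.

Z = 3.56

k_BT = 8.617×10⁻⁵ × 2350 K = 0.20250 eV.
Eᵢ/kT = 0.40444, 1.3728, 2.0741.
Z = Σ gᵢe^(−Eᵢ/kT) = 4·e^(−0.40444) + 3·e^(−1.3728) + 1·e^(−2.0741) = 2.6694 + 0.76019 + 0.12567 = 3.5553.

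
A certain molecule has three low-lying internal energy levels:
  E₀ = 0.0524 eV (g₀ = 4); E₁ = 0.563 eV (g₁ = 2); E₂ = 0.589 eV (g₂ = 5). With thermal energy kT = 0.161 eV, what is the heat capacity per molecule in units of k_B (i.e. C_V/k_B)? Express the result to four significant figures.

0.6222

Eᵢ/kT = 0.325466, 3.49689, 3.65839.
Z = Σ gᵢe^(−Eᵢ/kT) = 4·e^(−0.325466) + 2·e^(−3.49689) + 5·e^(−3.65839) = 2.88876 + 0.0605829 + 0.128870 = 3.07821.
⟨E⟩ = 0.0849142 eV, ⟨E²⟩ = 0.0233390 eV².
C_V/k_B = (⟨E²⟩ − ⟨E⟩²)/(kT)² = (0.0233390 − 0.00721042)/0.0259210 = 0.6222.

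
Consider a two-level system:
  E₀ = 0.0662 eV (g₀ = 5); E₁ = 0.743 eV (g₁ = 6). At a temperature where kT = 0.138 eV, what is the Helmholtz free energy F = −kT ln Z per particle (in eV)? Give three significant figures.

Eᵢ/kT = 0.47971, 5.3841.
Z = Σ gᵢe^(−Eᵢ/kT) = 5·e^(−0.47971) + 6·e^(−5.3841) = 3.0948 + 0.027534 = 3.1223.
F = −kT ln Z = −0.138 × ln(3.1223) = −0.138 × 1.1386 = -0.157 eV.

-0.157 eV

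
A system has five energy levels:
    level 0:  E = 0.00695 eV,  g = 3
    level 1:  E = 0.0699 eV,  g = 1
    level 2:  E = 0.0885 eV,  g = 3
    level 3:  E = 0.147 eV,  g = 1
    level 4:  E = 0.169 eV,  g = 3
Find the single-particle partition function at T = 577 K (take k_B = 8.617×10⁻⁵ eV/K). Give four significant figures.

k_BT = 8.617×10⁻⁵ × 577 K = 0.0497201 eV.
Eᵢ/kT = 0.139783, 1.40587, 1.77996, 2.95655, 3.39903.
Z = Σ gᵢe^(−Eᵢ/kT) = 3·e^(−0.139783) + 1·e^(−1.40587) + 3·e^(−1.77996) + 1·e^(−2.95655) + 3·e^(−3.39903) = 2.60864 + 0.245154 + 0.505935 + 0.0519980 + 0.100217 = 3.51194.

Z = 3.512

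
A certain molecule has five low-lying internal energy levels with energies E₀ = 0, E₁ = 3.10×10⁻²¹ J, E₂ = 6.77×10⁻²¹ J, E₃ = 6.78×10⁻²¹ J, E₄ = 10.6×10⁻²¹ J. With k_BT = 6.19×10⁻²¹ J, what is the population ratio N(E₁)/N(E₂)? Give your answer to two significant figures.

n₁/n₂ = exp[−(E₁−E₂)/kT] = exp(−(-3.67 ×10⁻²¹ J)/(6.19 ×10⁻²¹ J)) = exp(0.5929) = 1.8.

1.8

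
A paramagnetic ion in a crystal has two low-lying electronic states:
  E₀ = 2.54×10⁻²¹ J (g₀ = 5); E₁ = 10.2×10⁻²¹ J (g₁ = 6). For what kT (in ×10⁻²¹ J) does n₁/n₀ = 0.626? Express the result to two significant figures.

n₁/n₀ = (g₁/g₀) exp[−(E₁−E₀)/kT] = 0.626.
⇒ (E₁−E₀)/kT = ln((6/5)/0.626) = ln(1.917) = 0.6508.
kT = 7.66 ×10⁻²¹ J / 0.6508 = 12 ×10⁻²¹ J.

12 ×10⁻²¹ J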